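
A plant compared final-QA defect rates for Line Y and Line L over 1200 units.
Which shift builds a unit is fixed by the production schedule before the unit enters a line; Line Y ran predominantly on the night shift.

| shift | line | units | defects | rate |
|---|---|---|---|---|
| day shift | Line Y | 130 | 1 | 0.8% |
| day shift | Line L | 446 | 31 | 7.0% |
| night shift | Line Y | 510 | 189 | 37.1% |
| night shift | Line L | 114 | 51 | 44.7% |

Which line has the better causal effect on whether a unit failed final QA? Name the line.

Line Y

The shift-specific comparison favours Line Y throughout, but the pooled figures favour Line L. The question is whether to condition on shift.
Shift satisfies the back-door criterion: it is not a descendant of the line, and it blocks the spurious path from line to outcome. Adjusting for it (i.e., using the within-shift rates) gives the causal effect.
Within each level — day shift: 0.8% vs 7.0%; night shift: 37.1% vs 44.7% — Line Y is lower every time.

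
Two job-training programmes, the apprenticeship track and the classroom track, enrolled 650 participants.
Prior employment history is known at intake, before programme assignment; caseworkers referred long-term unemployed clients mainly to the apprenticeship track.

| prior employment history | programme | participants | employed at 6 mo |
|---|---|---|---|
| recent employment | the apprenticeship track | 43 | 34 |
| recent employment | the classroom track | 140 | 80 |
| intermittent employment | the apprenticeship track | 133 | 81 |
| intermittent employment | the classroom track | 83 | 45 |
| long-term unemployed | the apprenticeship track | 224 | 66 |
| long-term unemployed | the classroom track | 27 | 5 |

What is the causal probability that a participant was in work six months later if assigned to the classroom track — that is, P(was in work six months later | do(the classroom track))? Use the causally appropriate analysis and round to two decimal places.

0.41

The prior employment history-specific comparison favours the apprenticeship track throughout, but the pooled figures favour the classroom track. The question is whether to condition on prior employment history.
Prior employment history is set before the programme has any effect — it is not caused by the programme — and it independently drives the outcome. That makes it a confounder, so the causal comparison is within prior employment history levels.
Standardising the classroom track to the population prior employment history mix: 0.282·80/140 + 0.332·45/83 + 0.386·5/27 = 0.413.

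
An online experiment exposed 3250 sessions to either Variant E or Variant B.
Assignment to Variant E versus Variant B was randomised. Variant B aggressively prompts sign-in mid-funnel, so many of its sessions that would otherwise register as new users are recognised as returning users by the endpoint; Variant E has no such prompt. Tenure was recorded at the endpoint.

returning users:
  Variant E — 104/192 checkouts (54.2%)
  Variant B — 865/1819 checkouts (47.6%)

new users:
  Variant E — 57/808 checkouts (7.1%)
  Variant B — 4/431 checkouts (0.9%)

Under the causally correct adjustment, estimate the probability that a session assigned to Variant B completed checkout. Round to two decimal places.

0.39

Within every user tenure level Variant E has the higher rate, yet pooled Variant B does — Simpson's reversal.
User tenure lies on the pathway variant → user tenure → outcome, so adjusting for it blocks the indirect effect. For the total causal effect of variant, use the unadjusted pooled rates.
So P(outcome | do(Variant B)) is just the pooled rate for Variant B: 869/2250 = 0.386.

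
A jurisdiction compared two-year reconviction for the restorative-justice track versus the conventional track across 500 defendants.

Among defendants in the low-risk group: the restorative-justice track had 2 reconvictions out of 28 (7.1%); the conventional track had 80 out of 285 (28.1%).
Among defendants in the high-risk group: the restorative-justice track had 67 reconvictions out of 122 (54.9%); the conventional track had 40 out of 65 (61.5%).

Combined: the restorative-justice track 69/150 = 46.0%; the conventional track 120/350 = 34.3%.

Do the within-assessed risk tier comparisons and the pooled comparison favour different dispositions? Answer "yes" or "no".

Within each assessed risk tier level (low-risk 7.1% vs 28.1%; high-risk 54.9% vs 61.5%), the restorative-justice track has the lower rate every time. Pooled: 46.0% vs 34.3% — the conventional track has the lower rate overall. The two comparisons disagree.

yes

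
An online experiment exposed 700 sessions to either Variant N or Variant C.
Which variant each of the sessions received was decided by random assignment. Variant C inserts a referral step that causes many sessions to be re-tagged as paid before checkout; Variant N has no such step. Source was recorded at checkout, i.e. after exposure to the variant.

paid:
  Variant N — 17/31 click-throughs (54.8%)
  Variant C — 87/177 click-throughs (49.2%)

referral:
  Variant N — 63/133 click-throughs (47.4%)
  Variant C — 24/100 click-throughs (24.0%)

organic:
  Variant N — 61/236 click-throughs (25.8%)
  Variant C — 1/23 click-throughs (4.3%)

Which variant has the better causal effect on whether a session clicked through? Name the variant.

Variant C

The distribution of traffic source is itself part of what the variant does — it is an intermediate outcome. Holding it fixed would remove that part of the effect; the total effect is the pooled difference.
Pooled: Variant N 35.2% vs Variant C 37.3%; Variant C is higher overall.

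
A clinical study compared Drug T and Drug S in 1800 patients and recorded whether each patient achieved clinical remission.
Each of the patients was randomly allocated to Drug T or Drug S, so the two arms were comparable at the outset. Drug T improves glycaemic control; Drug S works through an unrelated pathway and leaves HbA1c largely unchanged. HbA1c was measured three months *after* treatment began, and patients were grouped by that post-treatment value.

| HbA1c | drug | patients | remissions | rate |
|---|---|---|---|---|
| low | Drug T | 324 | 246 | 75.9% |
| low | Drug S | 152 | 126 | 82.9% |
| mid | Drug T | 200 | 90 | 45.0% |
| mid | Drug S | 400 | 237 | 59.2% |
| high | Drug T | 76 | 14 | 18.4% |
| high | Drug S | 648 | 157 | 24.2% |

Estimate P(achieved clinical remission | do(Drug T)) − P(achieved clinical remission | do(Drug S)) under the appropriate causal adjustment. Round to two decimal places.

Drug S is higher inside every HbA1c stratum but Drug T is higher in aggregate. Whether to stratify depends on how HbA1c relates to the drug.
Stratifying would compare drugs among patients the drugs themselves sorted into HbA1c groups — a form of selection on an intermediate. The unconditioned pooled rates give the total causal effect.
The causal difference is the pooled difference: 0.583 − 0.433 = +0.150.

+0.15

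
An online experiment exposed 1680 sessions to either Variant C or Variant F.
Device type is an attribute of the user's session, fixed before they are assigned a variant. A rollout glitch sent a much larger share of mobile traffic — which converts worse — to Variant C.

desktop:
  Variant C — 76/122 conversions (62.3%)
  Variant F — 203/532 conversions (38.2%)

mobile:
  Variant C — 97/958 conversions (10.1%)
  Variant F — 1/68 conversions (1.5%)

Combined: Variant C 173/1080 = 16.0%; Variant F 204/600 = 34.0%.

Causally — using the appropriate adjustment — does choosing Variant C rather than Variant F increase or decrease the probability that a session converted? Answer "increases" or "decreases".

increases

Within every device type level Variant C has the higher rate, yet pooled Variant F does — Simpson's reversal.
Since device type is a pre-existing factor (not a product of the variant) and it affects the outcome on its own, it is a confounder. The stratified rates, not the pooled rate, identify the causal effect.
Within each level — desktop: 62.3% vs 38.2%; mobile: 10.1% vs 1.5% — Variant C is higher every time.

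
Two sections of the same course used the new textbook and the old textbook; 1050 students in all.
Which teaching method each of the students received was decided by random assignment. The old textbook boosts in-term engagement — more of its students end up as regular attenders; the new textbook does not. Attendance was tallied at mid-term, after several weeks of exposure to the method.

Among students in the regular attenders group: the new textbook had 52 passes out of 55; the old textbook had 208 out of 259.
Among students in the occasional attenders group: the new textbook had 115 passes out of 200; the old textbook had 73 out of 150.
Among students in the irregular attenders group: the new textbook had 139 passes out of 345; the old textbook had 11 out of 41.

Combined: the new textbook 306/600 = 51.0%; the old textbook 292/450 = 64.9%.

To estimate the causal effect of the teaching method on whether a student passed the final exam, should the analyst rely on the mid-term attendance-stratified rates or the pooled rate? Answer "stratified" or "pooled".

The distribution of mid-term attendance is itself part of what the teaching method does — it is an intermediate outcome. Holding it fixed would remove that part of the effect; the total effect is the pooled difference.
Pooled: the new textbook 51.0% vs the old textbook 64.9%; the old textbook is higher overall.

pooled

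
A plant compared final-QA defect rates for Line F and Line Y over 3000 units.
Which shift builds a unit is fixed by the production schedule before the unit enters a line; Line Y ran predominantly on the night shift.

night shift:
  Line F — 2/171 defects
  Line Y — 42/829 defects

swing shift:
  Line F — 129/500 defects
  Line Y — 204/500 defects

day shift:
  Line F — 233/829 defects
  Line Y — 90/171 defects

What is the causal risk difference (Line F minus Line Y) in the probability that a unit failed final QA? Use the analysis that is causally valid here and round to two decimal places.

Line F is lower inside every shift stratum but Line Y is lower in aggregate. Whether to stratify depends on how shift relates to the line.
Shift is set before the line has any effect — it is not caused by the line — and it independently drives the outcome. That makes it a confounder, so the causal comparison is within shift levels.
Adjusting over the population distribution of shift: 0.333·(0.012−0.051) + 0.333·(0.258−0.408) + 0.333·(0.281−0.526) = -0.145.

-0.14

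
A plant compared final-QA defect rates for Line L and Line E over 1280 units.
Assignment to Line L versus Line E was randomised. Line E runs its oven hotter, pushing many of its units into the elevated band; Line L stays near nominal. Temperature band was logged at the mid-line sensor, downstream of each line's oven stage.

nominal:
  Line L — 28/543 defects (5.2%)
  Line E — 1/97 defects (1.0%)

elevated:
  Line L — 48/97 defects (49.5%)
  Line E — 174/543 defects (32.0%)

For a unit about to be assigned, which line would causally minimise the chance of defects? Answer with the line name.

Line E is lower inside every in-process temperature band stratum but Line L is lower in aggregate. Whether to stratify depends on how in-process temperature band relates to the line.
In-process temperature band is recorded after the line and is itself shifted by it — it sits on the causal path from line to outcome. Conditioning on a mediator would strip out part of the effect we want; the pooled comparison gives the total causal effect.
Pooled: Line L 11.9% vs Line E 27.3%; Line L is lower overall.

Line L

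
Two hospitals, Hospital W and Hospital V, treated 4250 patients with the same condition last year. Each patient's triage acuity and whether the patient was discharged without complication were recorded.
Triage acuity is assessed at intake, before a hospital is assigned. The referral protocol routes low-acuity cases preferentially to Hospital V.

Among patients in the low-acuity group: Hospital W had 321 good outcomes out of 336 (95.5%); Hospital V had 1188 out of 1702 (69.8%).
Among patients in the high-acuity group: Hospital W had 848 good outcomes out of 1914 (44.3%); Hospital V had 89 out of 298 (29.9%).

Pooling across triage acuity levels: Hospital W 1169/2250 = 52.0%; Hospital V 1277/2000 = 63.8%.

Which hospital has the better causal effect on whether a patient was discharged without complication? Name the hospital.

Hospital W

Triage acuity satisfies the back-door criterion: it is not a descendant of the hospital, and it blocks the spurious path from hospital to outcome. Adjusting for it (i.e., using the within-triage acuity rates) gives the causal effect.
Within each level — low-acuity: 95.5% vs 69.8%; high-acuity: 44.3% vs 29.9% — Hospital W is higher every time.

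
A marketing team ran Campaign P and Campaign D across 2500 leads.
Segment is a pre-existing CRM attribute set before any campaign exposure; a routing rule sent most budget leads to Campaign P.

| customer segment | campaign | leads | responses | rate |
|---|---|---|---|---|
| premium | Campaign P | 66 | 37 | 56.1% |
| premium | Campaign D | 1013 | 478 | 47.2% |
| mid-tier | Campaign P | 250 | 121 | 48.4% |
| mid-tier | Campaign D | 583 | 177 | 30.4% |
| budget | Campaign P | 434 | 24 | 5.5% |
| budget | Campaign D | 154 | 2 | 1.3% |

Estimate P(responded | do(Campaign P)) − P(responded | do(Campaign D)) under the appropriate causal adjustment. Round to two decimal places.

+0.11

Since customer segment is a pre-existing factor (not a product of the campaign) and it affects the outcome on its own, it is a confounder. The stratified rates, not the pooled rate, identify the causal effect.
Adjusting over the population distribution of customer segment: 0.432·(0.561−0.472) + 0.333·(0.484−0.304) + 0.235·(0.055−0.013) = +0.108.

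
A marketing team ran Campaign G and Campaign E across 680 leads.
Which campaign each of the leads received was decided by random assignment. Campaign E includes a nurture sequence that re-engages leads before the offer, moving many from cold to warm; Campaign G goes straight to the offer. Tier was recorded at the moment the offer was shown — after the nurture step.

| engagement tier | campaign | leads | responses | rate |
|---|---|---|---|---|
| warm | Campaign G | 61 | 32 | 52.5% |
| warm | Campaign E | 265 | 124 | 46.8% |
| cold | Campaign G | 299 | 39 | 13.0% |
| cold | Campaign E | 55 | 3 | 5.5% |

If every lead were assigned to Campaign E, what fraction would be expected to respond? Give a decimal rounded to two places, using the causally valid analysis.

Engagement tier lies on the pathway campaign → engagement tier → outcome, so adjusting for it blocks the indirect effect. For the total causal effect of campaign, use the unadjusted pooled rates.
So P(outcome | do(Campaign E)) is just the pooled rate for Campaign E: 127/320 = 0.397.

0.40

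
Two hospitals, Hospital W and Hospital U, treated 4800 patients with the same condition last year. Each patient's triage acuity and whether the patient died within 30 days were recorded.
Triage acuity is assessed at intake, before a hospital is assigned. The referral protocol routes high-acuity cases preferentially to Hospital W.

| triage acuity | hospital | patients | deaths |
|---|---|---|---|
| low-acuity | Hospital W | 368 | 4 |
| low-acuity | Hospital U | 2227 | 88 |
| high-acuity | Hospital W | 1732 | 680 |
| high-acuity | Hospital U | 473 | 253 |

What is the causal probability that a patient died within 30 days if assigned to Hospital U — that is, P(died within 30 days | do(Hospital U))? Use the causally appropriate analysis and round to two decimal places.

0.27

Triage acuity is set before the hospital has any effect — it is not caused by the hospital — and it independently drives the outcome. That makes it a confounder, so the causal comparison is within triage acuity levels.
Standardising Hospital U to the population triage acuity mix: 0.541·88/2227 + 0.459·253/473 = 0.267.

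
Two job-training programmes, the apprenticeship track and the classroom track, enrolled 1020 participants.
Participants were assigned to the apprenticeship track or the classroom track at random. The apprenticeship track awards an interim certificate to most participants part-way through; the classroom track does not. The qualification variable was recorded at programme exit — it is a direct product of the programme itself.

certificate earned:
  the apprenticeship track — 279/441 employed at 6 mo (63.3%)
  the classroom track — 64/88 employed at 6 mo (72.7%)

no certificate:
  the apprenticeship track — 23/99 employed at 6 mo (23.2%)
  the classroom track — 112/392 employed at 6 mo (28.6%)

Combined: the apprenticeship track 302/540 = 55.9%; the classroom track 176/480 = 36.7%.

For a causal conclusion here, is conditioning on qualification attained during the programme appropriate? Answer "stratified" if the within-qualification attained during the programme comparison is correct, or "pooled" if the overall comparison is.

pooled

the classroom track is higher inside every qualification attained during the programme stratum but the apprenticeship track is higher in aggregate. Whether to stratify depends on how qualification attained during the programme relates to the programme.
Qualification attained during the programme is downstream of the programme. One should not condition on a consequence of treatment, so the overall rates are the right comparison.
Pooled: the apprenticeship track 55.9% vs the classroom track 36.7%; the apprenticeship track is higher overall.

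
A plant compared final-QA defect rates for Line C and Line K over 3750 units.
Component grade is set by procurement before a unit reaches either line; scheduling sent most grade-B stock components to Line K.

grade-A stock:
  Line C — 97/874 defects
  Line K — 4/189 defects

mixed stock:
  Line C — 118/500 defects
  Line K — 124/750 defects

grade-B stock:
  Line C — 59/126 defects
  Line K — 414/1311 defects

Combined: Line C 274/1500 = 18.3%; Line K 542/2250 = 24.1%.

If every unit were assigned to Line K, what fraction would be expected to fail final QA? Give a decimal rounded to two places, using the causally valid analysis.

0.18

Since component grade is a pre-existing factor (not a product of the line) and it affects the outcome on its own, it is a confounder. The stratified rates, not the pooled rate, identify the causal effect.
Standardising Line K to the population component grade mix: 0.283·4/189 + 0.333·124/750 + 0.383·414/1311 = 0.182.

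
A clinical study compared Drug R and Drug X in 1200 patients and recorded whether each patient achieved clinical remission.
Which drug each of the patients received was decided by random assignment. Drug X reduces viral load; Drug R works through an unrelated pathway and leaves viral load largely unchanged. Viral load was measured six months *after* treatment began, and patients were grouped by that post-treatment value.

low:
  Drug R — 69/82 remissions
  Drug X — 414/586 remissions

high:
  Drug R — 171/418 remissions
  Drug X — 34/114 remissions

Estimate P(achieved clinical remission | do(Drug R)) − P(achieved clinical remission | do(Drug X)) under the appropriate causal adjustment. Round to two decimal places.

-0.16

The viral load-specific comparison favours Drug R throughout, but the pooled figures favour Drug X. The question is whether to condition on viral load.
Viral load is downstream of the drug. One should not condition on a consequence of treatment, so the overall rates are the right comparison.
The causal difference is the pooled difference: 0.480 − 0.640 = -0.160.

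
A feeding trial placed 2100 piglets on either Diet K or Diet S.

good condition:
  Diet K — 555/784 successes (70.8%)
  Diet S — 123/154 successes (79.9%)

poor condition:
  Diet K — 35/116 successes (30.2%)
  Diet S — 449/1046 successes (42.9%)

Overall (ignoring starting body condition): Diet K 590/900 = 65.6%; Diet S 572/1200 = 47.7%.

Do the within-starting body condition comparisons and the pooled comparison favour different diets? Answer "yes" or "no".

Within each starting body condition level (good condition 70.8% vs 79.9%; poor condition 30.2% vs 42.9%), Diet S has the higher rate every time. Pooled: 65.6% vs 47.7% — Diet K has the higher rate overall. The two comparisons disagree.

yes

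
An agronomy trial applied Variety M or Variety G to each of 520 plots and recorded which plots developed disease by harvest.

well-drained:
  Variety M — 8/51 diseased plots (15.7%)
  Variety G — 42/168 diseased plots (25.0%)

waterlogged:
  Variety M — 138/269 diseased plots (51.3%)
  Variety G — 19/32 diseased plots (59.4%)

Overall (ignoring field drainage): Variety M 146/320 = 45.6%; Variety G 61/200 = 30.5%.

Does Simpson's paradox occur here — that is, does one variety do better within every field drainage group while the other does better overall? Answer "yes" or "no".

yes

Within each field drainage level (well-drained 15.7% vs 25.0%; waterlogged 51.3% vs 59.4%), Variety M has the lower rate every time. Pooled: 45.6% vs 30.5% — Variety G has the lower rate overall. The two comparisons disagree.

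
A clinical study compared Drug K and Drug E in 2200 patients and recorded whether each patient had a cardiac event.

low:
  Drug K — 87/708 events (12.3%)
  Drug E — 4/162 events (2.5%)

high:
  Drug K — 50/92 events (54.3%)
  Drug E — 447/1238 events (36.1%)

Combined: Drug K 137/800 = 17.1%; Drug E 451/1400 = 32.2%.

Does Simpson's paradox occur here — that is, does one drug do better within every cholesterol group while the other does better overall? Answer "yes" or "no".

yes

Within each cholesterol level (low 12.3% vs 2.5%; high 54.3% vs 36.1%), Drug E has the lower rate every time. Pooled: 17.1% vs 32.2% — Drug K has the lower rate overall. The two comparisons disagree.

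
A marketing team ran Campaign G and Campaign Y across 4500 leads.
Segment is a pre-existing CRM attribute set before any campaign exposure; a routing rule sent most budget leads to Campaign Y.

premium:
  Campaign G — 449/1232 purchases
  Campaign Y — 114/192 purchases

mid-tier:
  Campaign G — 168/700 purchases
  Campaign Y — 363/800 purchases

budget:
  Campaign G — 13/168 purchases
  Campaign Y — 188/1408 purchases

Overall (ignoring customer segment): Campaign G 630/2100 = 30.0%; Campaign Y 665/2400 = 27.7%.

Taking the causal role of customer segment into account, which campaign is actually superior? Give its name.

Campaign Y

Nothing the campaign does changes customer segment; the imbalance is an allocation artefact. With customer segment also predicting the outcome, the pooled figure is confounded, and the within-stratum comparison is the causal one.
Within each level — premium: 36.4% vs 59.4%; mid-tier: 24.0% vs 45.4%; budget: 7.7% vs 13.4% — Campaign Y is higher every time.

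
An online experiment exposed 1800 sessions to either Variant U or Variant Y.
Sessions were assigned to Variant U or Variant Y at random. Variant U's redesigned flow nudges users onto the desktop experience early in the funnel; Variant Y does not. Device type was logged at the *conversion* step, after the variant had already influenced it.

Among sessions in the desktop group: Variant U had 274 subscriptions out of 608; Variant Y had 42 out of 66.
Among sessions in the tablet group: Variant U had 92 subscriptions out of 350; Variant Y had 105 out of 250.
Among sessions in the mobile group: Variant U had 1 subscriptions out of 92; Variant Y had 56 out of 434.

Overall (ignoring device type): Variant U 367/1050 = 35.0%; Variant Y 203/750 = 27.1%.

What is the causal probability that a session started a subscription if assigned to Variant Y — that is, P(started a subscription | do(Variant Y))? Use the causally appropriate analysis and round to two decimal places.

0.27

Device type lies on the pathway variant → device type → outcome, so adjusting for it blocks the indirect effect. For the total causal effect of variant, use the unadjusted pooled rates.
So P(outcome | do(Variant Y)) is just the pooled rate for Variant Y: 203/750 = 0.271.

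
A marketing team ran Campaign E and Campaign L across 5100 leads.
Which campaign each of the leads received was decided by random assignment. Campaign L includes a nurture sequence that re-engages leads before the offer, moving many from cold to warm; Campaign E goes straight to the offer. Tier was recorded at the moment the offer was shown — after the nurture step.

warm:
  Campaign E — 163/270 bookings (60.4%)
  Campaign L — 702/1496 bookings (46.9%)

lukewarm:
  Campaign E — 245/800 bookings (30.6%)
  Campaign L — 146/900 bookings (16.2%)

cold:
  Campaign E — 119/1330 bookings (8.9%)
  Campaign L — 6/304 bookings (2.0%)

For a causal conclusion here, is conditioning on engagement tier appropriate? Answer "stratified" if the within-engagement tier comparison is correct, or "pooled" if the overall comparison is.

Engagement tier lies on the pathway campaign → engagement tier → outcome, so adjusting for it blocks the indirect effect. For the total causal effect of campaign, use the unadjusted pooled rates.
Pooled: Campaign E 22.0% vs Campaign L 31.6%; Campaign L is higher overall.

pooled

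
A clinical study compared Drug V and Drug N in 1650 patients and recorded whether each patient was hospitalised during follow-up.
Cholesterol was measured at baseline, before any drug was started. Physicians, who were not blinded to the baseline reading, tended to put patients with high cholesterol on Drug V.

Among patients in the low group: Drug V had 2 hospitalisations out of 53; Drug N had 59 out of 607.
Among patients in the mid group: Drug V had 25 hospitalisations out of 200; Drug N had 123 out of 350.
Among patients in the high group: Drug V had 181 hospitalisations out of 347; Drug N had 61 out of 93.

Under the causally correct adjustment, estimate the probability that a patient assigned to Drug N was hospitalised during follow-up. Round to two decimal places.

Cholesterol differs across drugs for reasons unrelated to any effect of the drug itself, and it separately predicts the outcome — a classic confounder. We must compare within cholesterol levels.
Standardising Drug N to the population cholesterol mix: 0.400·59/607 + 0.333·123/350 + 0.267·61/93 = 0.331.

0.33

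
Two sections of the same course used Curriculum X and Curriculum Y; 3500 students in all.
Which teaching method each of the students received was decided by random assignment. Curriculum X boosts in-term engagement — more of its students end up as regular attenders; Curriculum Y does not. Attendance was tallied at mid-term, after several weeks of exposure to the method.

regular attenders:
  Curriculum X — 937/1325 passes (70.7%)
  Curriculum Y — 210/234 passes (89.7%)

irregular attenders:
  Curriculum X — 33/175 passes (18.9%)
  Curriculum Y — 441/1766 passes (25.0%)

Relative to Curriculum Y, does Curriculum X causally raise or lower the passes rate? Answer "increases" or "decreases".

increases

Within every mid-term attendance level Curriculum Y has the higher rate, yet pooled Curriculum X does — Simpson's reversal.
The distribution of mid-term attendance is itself part of what the teaching method does — it is an intermediate outcome. Holding it fixed would remove that part of the effect; the total effect is the pooled difference.
Pooled: Curriculum X 64.7% vs Curriculum Y 32.6%; Curriculum X is higher overall.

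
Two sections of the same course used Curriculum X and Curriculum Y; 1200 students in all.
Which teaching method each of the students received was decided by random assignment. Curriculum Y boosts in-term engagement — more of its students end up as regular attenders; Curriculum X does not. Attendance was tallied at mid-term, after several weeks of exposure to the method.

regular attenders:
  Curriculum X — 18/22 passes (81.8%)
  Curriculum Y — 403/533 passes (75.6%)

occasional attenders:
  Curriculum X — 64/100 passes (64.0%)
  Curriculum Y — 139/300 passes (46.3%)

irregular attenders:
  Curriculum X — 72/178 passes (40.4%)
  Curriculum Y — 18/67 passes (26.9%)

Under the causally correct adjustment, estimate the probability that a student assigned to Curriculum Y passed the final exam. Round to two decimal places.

0.62

Mid-term attendance is downstream of the teaching method. One should not condition on a consequence of treatment, so the overall rates are the right comparison.
So P(outcome | do(Curriculum Y)) is just the pooled rate for Curriculum Y: 560/900 = 0.622.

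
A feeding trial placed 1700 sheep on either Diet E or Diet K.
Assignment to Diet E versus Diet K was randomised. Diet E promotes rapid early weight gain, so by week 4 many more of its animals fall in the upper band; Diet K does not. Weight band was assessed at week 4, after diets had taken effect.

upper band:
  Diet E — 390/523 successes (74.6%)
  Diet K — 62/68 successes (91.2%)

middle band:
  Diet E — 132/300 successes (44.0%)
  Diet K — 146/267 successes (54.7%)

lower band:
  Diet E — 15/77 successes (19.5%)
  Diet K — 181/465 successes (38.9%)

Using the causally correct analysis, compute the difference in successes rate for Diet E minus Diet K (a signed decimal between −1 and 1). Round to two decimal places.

Week-4 weight band here is a post-treatment variable shaped by the diet; conditioning on it would introduce bias rather than remove it. The overall comparison is the causal one.
The causal difference is the pooled difference: 0.597 − 0.486 = +0.110.

+0.11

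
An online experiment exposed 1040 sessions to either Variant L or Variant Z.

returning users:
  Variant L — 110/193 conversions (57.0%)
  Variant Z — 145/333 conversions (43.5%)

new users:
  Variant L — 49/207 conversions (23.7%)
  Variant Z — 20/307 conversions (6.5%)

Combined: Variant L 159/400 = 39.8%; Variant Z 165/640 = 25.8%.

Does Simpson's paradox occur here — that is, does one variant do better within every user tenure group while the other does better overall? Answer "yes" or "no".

no

Within each user tenure level (returning users 57.0% vs 43.5%; new users 23.7% vs 6.5%), Variant L has the higher rate every time. Pooled: 39.8% vs 25.8% — Variant L has the higher rate overall. They agree.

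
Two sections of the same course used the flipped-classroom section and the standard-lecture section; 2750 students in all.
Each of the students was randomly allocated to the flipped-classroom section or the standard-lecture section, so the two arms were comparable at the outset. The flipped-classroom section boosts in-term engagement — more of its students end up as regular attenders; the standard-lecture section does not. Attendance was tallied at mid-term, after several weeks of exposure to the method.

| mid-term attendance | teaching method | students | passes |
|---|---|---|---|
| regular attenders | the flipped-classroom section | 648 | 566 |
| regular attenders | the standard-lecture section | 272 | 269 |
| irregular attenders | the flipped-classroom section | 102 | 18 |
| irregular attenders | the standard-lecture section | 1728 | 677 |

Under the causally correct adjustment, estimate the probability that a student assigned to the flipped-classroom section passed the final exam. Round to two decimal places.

The mid-term attendance-specific comparison favours the standard-lecture section throughout, but the pooled figures favour the flipped-classroom section. The question is whether to condition on mid-term attendance.
Because the teaching method influences mid-term attendance, mid-term attendance is a post-treatment mediator, not a confounder. Stratifying on it would bias the estimate; the causal effect is the crude pooled difference.
So P(outcome | do(the flipped-classroom section)) is just the pooled rate for the flipped-classroom section: 584/750 = 0.779.

0.78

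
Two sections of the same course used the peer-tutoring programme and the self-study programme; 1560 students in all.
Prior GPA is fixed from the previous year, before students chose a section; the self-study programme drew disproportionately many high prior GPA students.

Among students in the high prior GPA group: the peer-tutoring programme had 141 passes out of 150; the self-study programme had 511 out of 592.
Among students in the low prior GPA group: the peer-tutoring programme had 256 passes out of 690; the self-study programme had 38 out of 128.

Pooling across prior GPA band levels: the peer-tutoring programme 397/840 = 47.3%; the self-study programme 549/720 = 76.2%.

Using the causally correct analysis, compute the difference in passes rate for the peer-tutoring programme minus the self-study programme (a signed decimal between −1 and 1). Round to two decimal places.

Since prior GPA band is a pre-existing factor (not a product of the teaching method) and it affects the outcome on its own, it is a confounder. The stratified rates, not the pooled rate, identify the causal effect.
Adjusting over the population distribution of prior GPA band: 0.476·(0.940−0.863) + 0.524·(0.371−0.297) = +0.075.

+0.08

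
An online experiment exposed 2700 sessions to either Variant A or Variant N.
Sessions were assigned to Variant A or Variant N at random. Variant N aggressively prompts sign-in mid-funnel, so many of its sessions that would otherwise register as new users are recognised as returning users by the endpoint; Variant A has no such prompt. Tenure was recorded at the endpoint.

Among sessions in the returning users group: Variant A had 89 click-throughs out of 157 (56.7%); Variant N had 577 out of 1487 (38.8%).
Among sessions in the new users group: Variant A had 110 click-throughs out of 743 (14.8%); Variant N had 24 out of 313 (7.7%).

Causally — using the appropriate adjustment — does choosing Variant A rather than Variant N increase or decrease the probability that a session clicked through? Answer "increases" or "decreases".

Variant A is higher inside every user tenure stratum but Variant N is higher in aggregate. Whether to stratify depends on how user tenure relates to the variant.
User tenure here is a post-treatment variable shaped by the variant; conditioning on it would introduce bias rather than remove it. The overall comparison is the causal one.
Pooled: Variant A 22.1% vs Variant N 33.4%; Variant N is higher overall.

decreases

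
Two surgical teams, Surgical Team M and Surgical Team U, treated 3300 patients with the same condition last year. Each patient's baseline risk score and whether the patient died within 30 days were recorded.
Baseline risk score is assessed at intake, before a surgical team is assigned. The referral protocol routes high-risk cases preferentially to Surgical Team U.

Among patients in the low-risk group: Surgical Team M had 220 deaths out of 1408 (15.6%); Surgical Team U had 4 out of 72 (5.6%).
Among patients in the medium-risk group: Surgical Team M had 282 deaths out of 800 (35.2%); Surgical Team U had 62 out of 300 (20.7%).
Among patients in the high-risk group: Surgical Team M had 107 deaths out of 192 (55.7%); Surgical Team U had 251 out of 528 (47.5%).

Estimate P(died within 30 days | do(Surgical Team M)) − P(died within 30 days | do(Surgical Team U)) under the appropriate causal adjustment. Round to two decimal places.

+0.11

The imbalance in baseline risk score arose from how patients were allocated, not from anything the surgical team did; and baseline risk score independently affects the outcome. The pooled gap is confounded — condition on baseline risk score.
Adjusting over the population distribution of baseline risk score: 0.448·(0.156−0.056) + 0.333·(0.352−0.207) + 0.218·(0.557−0.475) = +0.112.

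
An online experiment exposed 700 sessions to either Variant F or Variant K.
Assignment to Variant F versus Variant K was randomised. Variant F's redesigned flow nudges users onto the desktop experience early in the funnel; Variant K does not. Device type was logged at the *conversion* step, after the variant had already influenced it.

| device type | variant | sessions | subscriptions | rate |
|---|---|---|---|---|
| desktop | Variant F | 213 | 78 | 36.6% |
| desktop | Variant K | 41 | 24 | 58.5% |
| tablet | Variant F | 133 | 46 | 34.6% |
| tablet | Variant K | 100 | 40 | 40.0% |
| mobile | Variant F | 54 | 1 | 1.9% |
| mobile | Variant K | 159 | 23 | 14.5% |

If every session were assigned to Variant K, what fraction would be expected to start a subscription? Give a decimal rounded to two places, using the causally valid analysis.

Device type here is a post-treatment variable shaped by the variant; conditioning on it would introduce bias rather than remove it. The overall comparison is the causal one.
So P(outcome | do(Variant K)) is just the pooled rate for Variant K: 87/300 = 0.290.

0.29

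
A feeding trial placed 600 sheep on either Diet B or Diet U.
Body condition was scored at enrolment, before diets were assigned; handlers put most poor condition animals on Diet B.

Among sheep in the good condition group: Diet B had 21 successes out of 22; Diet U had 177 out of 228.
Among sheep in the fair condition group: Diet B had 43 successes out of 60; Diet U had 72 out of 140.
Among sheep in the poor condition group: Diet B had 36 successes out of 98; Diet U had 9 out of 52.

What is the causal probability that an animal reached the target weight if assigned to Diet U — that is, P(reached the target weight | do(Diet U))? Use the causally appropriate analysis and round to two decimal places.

0.54

Starting body condition satisfies the back-door criterion: it is not a descendant of the diet, and it blocks the spurious path from diet to outcome. Adjusting for it (i.e., using the within-starting body condition rates) gives the causal effect.
Standardising Diet U to the population starting body condition mix: 0.417·177/228 + 0.333·72/140 + 0.250·9/52 = 0.538.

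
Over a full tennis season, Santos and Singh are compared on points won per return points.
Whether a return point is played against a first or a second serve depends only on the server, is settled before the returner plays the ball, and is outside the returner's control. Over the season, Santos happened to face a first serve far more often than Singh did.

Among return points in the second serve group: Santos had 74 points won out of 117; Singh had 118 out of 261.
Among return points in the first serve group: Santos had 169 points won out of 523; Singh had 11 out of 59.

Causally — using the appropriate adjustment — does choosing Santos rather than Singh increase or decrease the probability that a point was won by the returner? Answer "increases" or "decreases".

Serve type satisfies the back-door criterion: it is not a descendant of the player, and it blocks the spurious path from player to outcome. Adjusting for it (i.e., using the within-serve type rates) gives the causal effect.
Within each level — second serve: 63.2% vs 45.2%; first serve: 32.3% vs 18.6% — Santos is higher every time.

increases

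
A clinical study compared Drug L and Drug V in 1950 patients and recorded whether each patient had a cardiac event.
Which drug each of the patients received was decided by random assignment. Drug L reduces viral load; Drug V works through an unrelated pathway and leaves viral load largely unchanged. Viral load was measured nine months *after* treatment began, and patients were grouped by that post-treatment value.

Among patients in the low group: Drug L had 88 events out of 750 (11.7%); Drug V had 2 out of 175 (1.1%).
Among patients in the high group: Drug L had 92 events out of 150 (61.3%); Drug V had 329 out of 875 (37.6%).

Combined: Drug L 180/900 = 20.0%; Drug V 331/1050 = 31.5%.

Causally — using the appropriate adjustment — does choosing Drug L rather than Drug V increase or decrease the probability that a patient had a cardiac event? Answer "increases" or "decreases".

decreases

Viral load here is a post-treatment variable shaped by the drug; conditioning on it would introduce bias rather than remove it. The overall comparison is the causal one.
Pooled: Drug L 20.0% vs Drug V 31.5%; Drug L is lower overall.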